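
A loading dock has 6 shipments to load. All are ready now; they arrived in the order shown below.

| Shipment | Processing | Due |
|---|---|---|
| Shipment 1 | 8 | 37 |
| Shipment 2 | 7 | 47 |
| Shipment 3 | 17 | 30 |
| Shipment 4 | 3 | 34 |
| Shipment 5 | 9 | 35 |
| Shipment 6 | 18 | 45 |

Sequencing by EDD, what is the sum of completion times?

EDD (increasing due date): Shipment 3 Shipment 4 Shipment 5 Shipment 1 Shipment 6 Shipment 2.
Shipment 3: 0→17
Shipment 4: 17→20
Shipment 5: 20→29
Shipment 1: 29→37
Shipment 6: 37→55
Shipment 2: 55→62
Sum = 17+20+29+37+55+62 = 220.

220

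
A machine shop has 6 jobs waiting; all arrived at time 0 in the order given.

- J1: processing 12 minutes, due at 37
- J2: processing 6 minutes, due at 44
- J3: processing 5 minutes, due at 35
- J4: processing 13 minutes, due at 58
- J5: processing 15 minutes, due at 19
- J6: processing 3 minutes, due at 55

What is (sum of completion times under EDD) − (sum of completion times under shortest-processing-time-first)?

EDD (increasing due date): J5 J3 J1 J2 J6 J4.
J5: 0→15
J3: 15→20
J1: 20→32
J2: 32→38
J6: 38→41
J4: 41→54
Sum = 15+20+32+38+41+54 = 200.
SPT (increasing processing time): J6 J3 J2 J1 J4 J5.
J6: 0→3
J3: 3→8
J2: 8→14
J1: 14→26
J4: 26→39
J5: 39→54
Sum = 3+8+14+26+39+54 = 144.
Difference = 200 − 144 = 56.

56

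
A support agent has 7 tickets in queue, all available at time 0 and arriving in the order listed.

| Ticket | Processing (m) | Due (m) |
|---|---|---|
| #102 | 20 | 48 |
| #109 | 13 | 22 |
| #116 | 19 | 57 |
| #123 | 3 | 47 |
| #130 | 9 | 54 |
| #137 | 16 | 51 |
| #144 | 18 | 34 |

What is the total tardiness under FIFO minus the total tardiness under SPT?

FIFO (arrival order): #102 #109 #116 #123 #130 #137 #144.
#102: 0→20, due 48, tardiness 0
#109: 20→33, due 22, tardiness 11
#116: 33→52, due 57, tardiness 0
#123: 52→55, due 47, tardiness 8
#130: 55→64, due 54, tardiness 10
#137: 64→80, due 51, tardiness 29
#144: 80→98, due 34, tardiness 64
Sum = 0+11+0+8+10+29+64 = 122.
SPT (increasing processing time): #123 #130 #109 #137 #144 #116 #102.
#123: 0→3, due 47, tardiness 0
#130: 3→12, due 54, tardiness 0
#109: 12→25, due 22, tardiness 3
#137: 25→41, due 51, tardiness 0
#144: 41→59, due 34, tardiness 25
#116: 59→78, due 57, tardiness 21
#102: 78→98, due 48, tardiness 50
Sum = 0+0+3+0+25+21+50 = 99.
Difference = 122 − 99 = 23.

23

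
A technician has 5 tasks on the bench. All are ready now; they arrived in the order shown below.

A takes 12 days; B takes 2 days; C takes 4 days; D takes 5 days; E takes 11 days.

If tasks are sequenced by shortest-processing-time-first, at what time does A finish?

34

SPT (increasing processing time): B C D E A.
B: 0→2
C: 2→6
D: 6→11
E: 11→22
A: 22→34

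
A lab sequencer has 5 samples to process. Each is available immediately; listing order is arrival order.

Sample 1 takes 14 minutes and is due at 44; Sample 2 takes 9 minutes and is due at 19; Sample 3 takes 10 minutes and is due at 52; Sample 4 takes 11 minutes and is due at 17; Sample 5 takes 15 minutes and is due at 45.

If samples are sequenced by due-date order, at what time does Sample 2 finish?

20

EDD (increasing due date): Sample 4 Sample 2 Sample 1 Sample 5 Sample 3.
Sample 4: 0→11
Sample 2: 11→20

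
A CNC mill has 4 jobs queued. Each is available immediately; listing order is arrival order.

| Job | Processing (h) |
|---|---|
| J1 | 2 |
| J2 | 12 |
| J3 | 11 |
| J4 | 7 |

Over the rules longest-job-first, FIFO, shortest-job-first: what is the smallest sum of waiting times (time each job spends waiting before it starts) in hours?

LPT (decreasing processing time): J2 J3 J4 J1.
J2: waits 0, runs 0→12
J3: waits 12, runs 12→23
J4: waits 23, runs 23→30
J1: waits 30, runs 30→32
Sum = 0+12+23+30 = 65.
FIFO (arrival order): J1 J2 J3 J4.
J1: waits 0, runs 0→2
J2: waits 2, runs 2→14
J3: waits 14, runs 14→25
J4: waits 25, runs 25→32
Sum = 0+2+14+25 = 41.
SPT (increasing processing time): J1 J4 J3 J2.
J1: waits 0, runs 0→2
J4: waits 2, runs 2→9
J3: waits 9, runs 9→20
J2: waits 20, runs 20→32
Sum = 0+2+9+20 = 31.
LPT 65, FIFO 41, SPT 31 → minimum 31.

31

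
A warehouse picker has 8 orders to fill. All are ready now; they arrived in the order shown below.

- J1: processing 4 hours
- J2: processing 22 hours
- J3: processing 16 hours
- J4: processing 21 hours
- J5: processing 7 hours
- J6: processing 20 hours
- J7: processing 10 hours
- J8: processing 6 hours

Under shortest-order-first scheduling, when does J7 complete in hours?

27

SPT (increasing processing time): J1 J8 J5 J7 J3 J6 J4 J2.
J1: 0→4
J8: 4→10
J5: 10→17
J7: 17→27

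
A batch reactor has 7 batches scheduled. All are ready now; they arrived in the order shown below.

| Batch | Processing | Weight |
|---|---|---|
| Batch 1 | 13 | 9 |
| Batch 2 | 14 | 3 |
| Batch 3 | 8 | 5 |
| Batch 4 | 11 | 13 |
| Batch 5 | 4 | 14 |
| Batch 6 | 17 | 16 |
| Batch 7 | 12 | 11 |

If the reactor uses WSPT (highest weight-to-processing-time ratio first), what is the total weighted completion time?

2322

WSPT (decreasing weight/processing-time ratio): Batch 5 Batch 4 Batch 6 Batch 7 Batch 1 Batch 3 Batch 2.
Batch 5: finishes 4, weight 14, w·C = 56
Batch 4: finishes 15, weight 13, w·C = 195
Batch 6: finishes 32, weight 16, w·C = 512
Batch 7: finishes 44, weight 11, w·C = 484
Batch 1: finishes 57, weight 9, w·C = 513
Batch 3: finishes 65, weight 5, w·C = 325
Batch 2: finishes 79, weight 3, w·C = 237
Sum = 56+195+512+484+513+325+237 = 2322.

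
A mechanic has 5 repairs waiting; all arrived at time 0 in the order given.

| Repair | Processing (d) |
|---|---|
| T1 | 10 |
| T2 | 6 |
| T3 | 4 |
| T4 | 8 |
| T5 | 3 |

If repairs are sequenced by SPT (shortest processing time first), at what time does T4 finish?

SPT (increasing processing time): T5 T3 T2 T4 T1.
T5: 0→3
T3: 3→7
T2: 7→13
T4: 13→21

21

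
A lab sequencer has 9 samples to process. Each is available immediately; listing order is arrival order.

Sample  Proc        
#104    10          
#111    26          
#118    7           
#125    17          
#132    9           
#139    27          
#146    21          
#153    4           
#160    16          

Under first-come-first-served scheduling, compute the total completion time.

689

FIFO (arrival order): #104 #111 #118 #125 #132 #139 #146 #153 #160.
#104: 0→10
#111: 10→36
#118: 36→43
#125: 43→60
#132: 60→69
#139: 69→96
#146: 96→117
#153: 117→121
#160: 121→137
Sum = 10+36+43+60+69+96+117+121+137 = 689.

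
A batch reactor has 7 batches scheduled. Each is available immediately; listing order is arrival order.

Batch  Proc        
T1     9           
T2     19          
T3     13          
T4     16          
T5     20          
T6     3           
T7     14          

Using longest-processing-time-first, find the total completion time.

LPT (decreasing processing time): T5 T2 T4 T7 T3 T1 T6.
T5: 0→20
T2: 20→39
T4: 39→55
T7: 55→69
T3: 69→82
T1: 82→91
T6: 91→94
Sum = 20+39+55+69+82+91+94 = 450.

450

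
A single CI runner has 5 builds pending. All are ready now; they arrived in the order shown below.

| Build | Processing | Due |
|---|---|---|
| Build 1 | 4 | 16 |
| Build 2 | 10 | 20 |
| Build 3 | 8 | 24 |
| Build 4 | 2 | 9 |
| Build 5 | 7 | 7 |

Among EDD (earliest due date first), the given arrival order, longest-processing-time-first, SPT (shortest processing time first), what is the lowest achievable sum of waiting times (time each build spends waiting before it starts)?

42

EDD (increasing due date): Build 5 Build 4 Build 1 Build 2 Build 3.
Build 5: waits 0, runs 0→7
Build 4: waits 7, runs 7→9
Build 1: waits 9, runs 9→13
Build 2: waits 13, runs 13→23
Build 3: waits 23, runs 23→31
Sum = 0+7+9+13+23 = 52.
FIFO (arrival order): Build 1 Build 2 Build 3 Build 4 Build 5.
Build 1: waits 0, runs 0→4
Build 2: waits 4, runs 4→14
Build 3: waits 14, runs 14→22
Build 4: waits 22, runs 22→24
Build 5: waits 24, runs 24→31
Sum = 0+4+14+22+24 = 64.
LPT (decreasing processing time): Build 2 Build 3 Build 5 Build 1 Build 4.
Build 2: waits 0, runs 0→10
Build 3: waits 10, runs 10→18
Build 5: waits 18, runs 18→25
Build 1: waits 25, runs 25→29
Build 4: waits 29, runs 29→31
Sum = 0+10+18+25+29 = 82.
SPT (increasing processing time): Build 4 Build 1 Build 5 Build 3 Build 2.
Build 4: waits 0, runs 0→2
Build 1: waits 2, runs 2→6
Build 5: waits 6, runs 6→13
Build 3: waits 13, runs 13→21
Build 2: waits 21, runs 21→31
Sum = 0+2+6+13+21 = 42.
EDD 52, FIFO 64, LPT 82, SPT 42 → minimum 42.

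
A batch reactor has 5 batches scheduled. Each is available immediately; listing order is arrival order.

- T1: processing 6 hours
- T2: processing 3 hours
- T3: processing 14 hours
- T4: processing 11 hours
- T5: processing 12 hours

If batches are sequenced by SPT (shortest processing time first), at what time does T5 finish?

32

SPT (increasing processing time): T2 T1 T4 T5 T3.
T2: 0→3
T1: 3→9
T4: 9→20
T5: 20→32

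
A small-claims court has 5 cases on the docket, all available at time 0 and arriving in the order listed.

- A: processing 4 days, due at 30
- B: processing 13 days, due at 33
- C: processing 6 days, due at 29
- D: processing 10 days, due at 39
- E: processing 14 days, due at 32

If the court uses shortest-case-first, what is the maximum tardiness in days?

15

SPT (increasing processing time): A C D B E.
A: 0→4, due 30, tardiness 0
C: 4→10, due 29, tardiness 0
D: 10→20, due 39, tardiness 0
B: 20→33, due 33, tardiness 0
E: 33→47, due 32, tardiness 15
Maximum = 15.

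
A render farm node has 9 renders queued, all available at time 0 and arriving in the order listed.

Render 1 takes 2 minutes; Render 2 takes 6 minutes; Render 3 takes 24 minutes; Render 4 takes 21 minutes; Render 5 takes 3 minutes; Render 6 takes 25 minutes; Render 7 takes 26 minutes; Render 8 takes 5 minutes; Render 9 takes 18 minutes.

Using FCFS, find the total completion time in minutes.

FIFO (arrival order): Render 1 Render 2 Render 3 Render 4 Render 5 Render 6 Render 7 Render 8 Render 9.
Render 1: 0→2
Render 2: 2→8
Render 3: 8→32
Render 4: 32→53
Render 5: 53→56
Render 6: 56→81
Render 7: 81→107
Render 8: 107→112
Render 9: 112→130
Sum = 2+8+32+53+56+81+107+112+130 = 581.

581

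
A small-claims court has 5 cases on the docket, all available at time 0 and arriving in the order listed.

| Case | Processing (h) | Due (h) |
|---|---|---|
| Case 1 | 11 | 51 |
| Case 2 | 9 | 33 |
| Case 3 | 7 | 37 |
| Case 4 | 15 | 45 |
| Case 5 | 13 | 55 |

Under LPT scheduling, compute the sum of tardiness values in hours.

33

LPT (decreasing processing time): Case 4 Case 5 Case 1 Case 2 Case 3.
Case 4: 0→15, due 45, tardiness 0
Case 5: 15→28, due 55, tardiness 0
Case 1: 28→39, due 51, tardiness 0
Case 2: 39→48, due 33, tardiness 15
Case 3: 48→55, due 37, tardiness 18
Sum = 0+0+0+15+18 = 33.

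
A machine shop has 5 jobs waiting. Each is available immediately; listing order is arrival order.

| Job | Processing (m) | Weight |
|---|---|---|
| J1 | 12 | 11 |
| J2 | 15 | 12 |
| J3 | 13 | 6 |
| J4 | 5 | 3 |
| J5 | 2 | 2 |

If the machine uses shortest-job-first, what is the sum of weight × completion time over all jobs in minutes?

SPT (increasing processing time): J5 J4 J1 J3 J2.
J5: finishes 2, weight 2, w·C = 4
J4: finishes 7, weight 3, w·C = 21
J1: finishes 19, weight 11, w·C = 209
J3: finishes 32, weight 6, w·C = 192
J2: finishes 47, weight 12, w·C = 564
Sum = 4+21+209+192+564 = 990.

990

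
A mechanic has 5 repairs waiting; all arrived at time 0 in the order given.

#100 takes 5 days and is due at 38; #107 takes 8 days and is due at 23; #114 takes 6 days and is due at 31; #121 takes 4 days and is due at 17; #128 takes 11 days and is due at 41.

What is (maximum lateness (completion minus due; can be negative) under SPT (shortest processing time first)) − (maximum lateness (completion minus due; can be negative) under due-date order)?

7

SPT (increasing processing time): #121 #100 #114 #107 #128.
#121: 0→4, due 17, lateness -13
#100: 4→9, due 38, lateness -29
#114: 9→15, due 31, lateness -16
#107: 15→23, due 23, lateness 0
#128: 23→34, due 41, lateness -7
Maximum = 0.
EDD (increasing due date): #121 #107 #114 #100 #128.
#121: 0→4, due 17, lateness -13
#107: 4→12, due 23, lateness -11
#114: 12→18, due 31, lateness -13
#100: 18→23, due 38, lateness -15
#128: 23→34, due 41, lateness -7
Maximum = -7.
Difference = 0 − -7 = 7.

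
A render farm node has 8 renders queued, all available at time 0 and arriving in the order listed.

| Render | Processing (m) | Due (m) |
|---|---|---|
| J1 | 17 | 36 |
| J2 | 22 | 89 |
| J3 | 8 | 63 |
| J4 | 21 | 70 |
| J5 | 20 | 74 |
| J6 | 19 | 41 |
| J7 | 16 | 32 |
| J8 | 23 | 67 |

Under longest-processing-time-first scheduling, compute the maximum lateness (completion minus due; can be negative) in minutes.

LPT (decreasing processing time): J8 J2 J4 J5 J6 J1 J7 J3.
J8: 0→23, due 67, lateness -44
J2: 23→45, due 89, lateness -44
J4: 45→66, due 70, lateness -4
J5: 66→86, due 74, lateness 12
J6: 86→105, due 41, lateness 64
J1: 105→122, due 36, lateness 86
J7: 122→138, due 32, lateness 106
J3: 138→146, due 63, lateness 83
Maximum = 106.

106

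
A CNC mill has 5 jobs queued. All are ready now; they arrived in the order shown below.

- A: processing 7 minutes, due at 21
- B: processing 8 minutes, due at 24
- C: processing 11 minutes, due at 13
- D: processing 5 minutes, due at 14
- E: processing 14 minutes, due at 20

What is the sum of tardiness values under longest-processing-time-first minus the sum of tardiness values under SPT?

28

LPT (decreasing processing time): E C B A D.
E: 0→14, due 20, tardiness 0
C: 14→25, due 13, tardiness 12
B: 25→33, due 24, tardiness 9
A: 33→40, due 21, tardiness 19
D: 40→45, due 14, tardiness 31
Sum = 0+12+9+19+31 = 71.
SPT (increasing processing time): D A B C E.
D: 0→5, due 14, tardiness 0
A: 5→12, due 21, tardiness 0
B: 12→20, due 24, tardiness 0
C: 20→31, due 13, tardiness 18
E: 31→45, due 20, tardiness 25
Sum = 0+0+0+18+25 = 43.
Difference = 71 − 43 = 28.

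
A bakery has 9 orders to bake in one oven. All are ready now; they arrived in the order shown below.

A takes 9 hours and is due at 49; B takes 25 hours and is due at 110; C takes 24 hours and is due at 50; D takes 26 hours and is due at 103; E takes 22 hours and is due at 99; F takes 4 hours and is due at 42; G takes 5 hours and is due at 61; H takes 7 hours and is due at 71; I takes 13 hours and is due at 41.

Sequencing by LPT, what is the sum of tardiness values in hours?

382

LPT (decreasing processing time): D B C E I A H G F.
D: 0→26, due 103, tardiness 0
B: 26→51, due 110, tardiness 0
C: 51→75, due 50, tardiness 25
E: 75→97, due 99, tardiness 0
I: 97→110, due 41, tardiness 69
A: 110→119, due 49, tardiness 70
H: 119→126, due 71, tardiness 55
G: 126→131, due 61, tardiness 70
F: 131→135, due 42, tardiness 93
Sum = 0+0+25+0+69+70+55+70+93 = 382.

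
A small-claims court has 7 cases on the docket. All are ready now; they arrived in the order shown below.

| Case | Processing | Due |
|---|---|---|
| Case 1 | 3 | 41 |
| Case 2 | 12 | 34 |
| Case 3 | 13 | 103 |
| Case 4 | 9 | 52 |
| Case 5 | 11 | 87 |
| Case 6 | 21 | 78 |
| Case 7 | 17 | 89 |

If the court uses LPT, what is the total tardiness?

LPT (decreasing processing time): Case 6 Case 7 Case 3 Case 2 Case 5 Case 4 Case 1.
Case 6: 0→21, due 78, tardiness 0
Case 7: 21→38, due 89, tardiness 0
Case 3: 38→51, due 103, tardiness 0
Case 2: 51→63, due 34, tardiness 29
Case 5: 63→74, due 87, tardiness 0
Case 4: 74→83, due 52, tardiness 31
Case 1: 83→86, due 41, tardiness 45
Sum = 0+0+0+29+0+31+45 = 105.

105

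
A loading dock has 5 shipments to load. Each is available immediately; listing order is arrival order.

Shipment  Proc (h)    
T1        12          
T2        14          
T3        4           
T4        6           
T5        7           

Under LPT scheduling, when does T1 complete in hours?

26

LPT (decreasing processing time): T2 T1 T5 T4 T3.
T2: 0→14
T1: 14→26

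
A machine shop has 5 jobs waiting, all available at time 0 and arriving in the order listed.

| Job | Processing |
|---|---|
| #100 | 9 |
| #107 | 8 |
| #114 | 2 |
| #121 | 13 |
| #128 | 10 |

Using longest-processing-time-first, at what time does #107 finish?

40

LPT (decreasing processing time): #121 #128 #100 #107 #114.
#121: 0→13
#128: 13→23
#100: 23→32
#107: 32→40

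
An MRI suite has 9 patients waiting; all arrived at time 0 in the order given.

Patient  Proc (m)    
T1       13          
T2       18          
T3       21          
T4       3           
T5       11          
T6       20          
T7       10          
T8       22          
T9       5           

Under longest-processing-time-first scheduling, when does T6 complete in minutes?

LPT (decreasing processing time): T8 T3 T6 T2 T1 T5 T7 T9 T4.
T8: 0→22
T3: 22→43
T6: 43→63

63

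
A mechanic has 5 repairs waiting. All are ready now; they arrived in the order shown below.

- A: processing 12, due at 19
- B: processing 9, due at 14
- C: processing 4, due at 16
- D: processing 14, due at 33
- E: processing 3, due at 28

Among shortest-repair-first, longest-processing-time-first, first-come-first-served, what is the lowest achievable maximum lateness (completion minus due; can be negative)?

9

SPT (increasing processing time): E C B A D.
E: 0→3, due 28, lateness -25
C: 3→7, due 16, lateness -9
B: 7→16, due 14, lateness 2
A: 16→28, due 19, lateness 9
D: 28→42, due 33, lateness 9
Maximum = 9.
LPT (decreasing processing time): D A B C E.
D: 0→14, due 33, lateness -19
A: 14→26, due 19, lateness 7
B: 26→35, due 14, lateness 21
C: 35→39, due 16, lateness 23
E: 39→42, due 28, lateness 14
Maximum = 23.
FIFO (arrival order): A B C D E.
A: 0→12, due 19, lateness -7
B: 12→21, due 14, lateness 7
C: 21→25, due 16, lateness 9
D: 25→39, due 33, lateness 6
E: 39→42, due 28, lateness 14
Maximum = 14.
SPT 9, LPT 23, FIFO 14 → minimum 9.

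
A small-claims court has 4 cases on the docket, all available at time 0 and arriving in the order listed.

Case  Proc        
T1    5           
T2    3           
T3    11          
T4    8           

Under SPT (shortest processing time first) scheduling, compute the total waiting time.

27

SPT (increasing processing time): T2 T1 T4 T3.
T2: waits 0, runs 0→3
T1: waits 3, runs 3→8
T4: waits 8, runs 8→16
T3: waits 16, runs 16→27
Sum = 0+3+8+16 = 27.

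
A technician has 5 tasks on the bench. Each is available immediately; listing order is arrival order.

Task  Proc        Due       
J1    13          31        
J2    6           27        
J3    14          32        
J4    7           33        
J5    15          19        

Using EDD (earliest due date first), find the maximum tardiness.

22

EDD (increasing due date): J5 J2 J1 J3 J4.
J5: 0→15, due 19, tardiness 0
J2: 15→21, due 27, tardiness 0
J1: 21→34, due 31, tardiness 3
J3: 34→48, due 32, tardiness 16
J4: 48→55, due 33, tardiness 22
Maximum = 22.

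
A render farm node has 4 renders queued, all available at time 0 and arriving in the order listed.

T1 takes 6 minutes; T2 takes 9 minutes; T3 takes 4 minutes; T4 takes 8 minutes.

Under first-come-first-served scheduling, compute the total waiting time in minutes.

FIFO (arrival order): T1 T2 T3 T4.
T1: waits 0, runs 0→6
T2: waits 6, runs 6→15
T3: waits 15, runs 15→19
T4: waits 19, runs 19→27
Sum = 0+6+15+19 = 40.

40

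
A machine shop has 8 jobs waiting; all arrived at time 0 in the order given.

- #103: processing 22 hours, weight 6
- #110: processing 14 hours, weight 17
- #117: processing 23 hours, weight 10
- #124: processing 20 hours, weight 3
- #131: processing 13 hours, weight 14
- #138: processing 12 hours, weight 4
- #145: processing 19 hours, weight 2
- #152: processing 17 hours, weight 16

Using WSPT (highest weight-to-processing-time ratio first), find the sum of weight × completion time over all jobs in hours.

3555

WSPT (decreasing weight/processing-time ratio): #110 #131 #152 #117 #138 #103 #124 #145.
#110: finishes 14, weight 17, w·C = 238
#131: finishes 27, weight 14, w·C = 378
#152: finishes 44, weight 16, w·C = 704
#117: finishes 67, weight 10, w·C = 670
#138: finishes 79, weight 4, w·C = 316
#103: finishes 101, weight 6, w·C = 606
#124: finishes 121, weight 3, w·C = 363
#145: finishes 140, weight 2, w·C = 280
Sum = 238+378+704+670+316+606+363+280 = 3555.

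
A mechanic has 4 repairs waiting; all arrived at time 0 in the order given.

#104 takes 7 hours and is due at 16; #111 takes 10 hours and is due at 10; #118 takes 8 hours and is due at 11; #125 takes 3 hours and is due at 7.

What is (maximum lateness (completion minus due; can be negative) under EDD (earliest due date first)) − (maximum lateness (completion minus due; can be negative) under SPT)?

EDD (increasing due date): #125 #111 #118 #104.
#125: 0→3, due 7, lateness -4
#111: 3→13, due 10, lateness 3
#118: 13→21, due 11, lateness 10
#104: 21→28, due 16, lateness 12
Maximum = 12.
SPT (increasing processing time): #125 #104 #118 #111.
#125: 0→3, due 7, lateness -4
#104: 3→10, due 16, lateness -6
#118: 10→18, due 11, lateness 7
#111: 18→28, due 10, lateness 18
Maximum = 18.
Difference = 12 − 18 = -6.

-6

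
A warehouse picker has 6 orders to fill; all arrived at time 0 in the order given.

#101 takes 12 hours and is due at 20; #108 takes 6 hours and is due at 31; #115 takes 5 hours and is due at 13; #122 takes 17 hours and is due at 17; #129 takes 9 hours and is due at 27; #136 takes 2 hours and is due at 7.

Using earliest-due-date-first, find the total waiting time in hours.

114

EDD (increasing due date): #136 #115 #122 #101 #129 #108.
#136: waits 0, runs 0→2
#115: waits 2, runs 2→7
#122: waits 7, runs 7→24
#101: waits 24, runs 24→36
#129: waits 36, runs 36→45
#108: waits 45, runs 45→51
Sum = 0+2+7+24+36+45 = 114.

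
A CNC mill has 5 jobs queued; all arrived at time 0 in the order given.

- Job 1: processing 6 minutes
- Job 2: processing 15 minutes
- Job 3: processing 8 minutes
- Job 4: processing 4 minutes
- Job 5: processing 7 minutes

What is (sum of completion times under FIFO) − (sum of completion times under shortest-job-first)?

33

FIFO (arrival order): Job 1 Job 2 Job 3 Job 4 Job 5.
Job 1: 0→6
Job 2: 6→21
Job 3: 21→29
Job 4: 29→33
Job 5: 33→40
Sum = 6+21+29+33+40 = 129.
SPT (increasing processing time): Job 4 Job 1 Job 5 Job 3 Job 2.
Job 4: 0→4
Job 1: 4→10
Job 5: 10→17
Job 3: 17→25
Job 2: 25→40
Sum = 4+10+17+25+40 = 96.
Difference = 129 − 96 = 33.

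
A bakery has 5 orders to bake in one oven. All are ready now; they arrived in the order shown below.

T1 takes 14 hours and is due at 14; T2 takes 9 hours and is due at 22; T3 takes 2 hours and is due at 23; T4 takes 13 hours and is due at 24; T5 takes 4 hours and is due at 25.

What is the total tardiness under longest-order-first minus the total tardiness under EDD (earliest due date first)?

LPT (decreasing processing time): T1 T4 T2 T5 T3.
T1: 0→14, due 14, tardiness 0
T4: 14→27, due 24, tardiness 3
T2: 27→36, due 22, tardiness 14
T5: 36→40, due 25, tardiness 15
T3: 40→42, due 23, tardiness 19
Sum = 0+3+14+15+19 = 51.
EDD (increasing due date): T1 T2 T3 T4 T5.
T1: 0→14, due 14, tardiness 0
T2: 14→23, due 22, tardiness 1
T3: 23→25, due 23, tardiness 2
T4: 25→38, due 24, tardiness 14
T5: 38→42, due 25, tardiness 17
Sum = 0+1+2+14+17 = 34.
Difference = 51 − 34 = 17.

17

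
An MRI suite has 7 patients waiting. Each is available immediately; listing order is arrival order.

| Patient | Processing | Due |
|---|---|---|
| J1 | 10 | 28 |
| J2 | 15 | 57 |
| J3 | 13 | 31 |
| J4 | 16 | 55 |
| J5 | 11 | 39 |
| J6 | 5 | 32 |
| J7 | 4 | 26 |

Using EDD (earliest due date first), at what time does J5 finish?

EDD (increasing due date): J7 J1 J3 J6 J5 J4 J2.
J7: 0→4
J1: 4→14
J3: 14→27
J6: 27→32
J5: 32→43

43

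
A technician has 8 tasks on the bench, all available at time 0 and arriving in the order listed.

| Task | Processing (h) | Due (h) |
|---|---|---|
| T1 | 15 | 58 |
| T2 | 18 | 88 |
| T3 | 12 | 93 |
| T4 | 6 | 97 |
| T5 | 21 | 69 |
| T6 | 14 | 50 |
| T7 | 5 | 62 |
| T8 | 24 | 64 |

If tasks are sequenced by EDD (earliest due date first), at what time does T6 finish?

14

EDD (increasing due date): T6 T1 T7 T8 T5 T2 T3 T4.
T6: 0→14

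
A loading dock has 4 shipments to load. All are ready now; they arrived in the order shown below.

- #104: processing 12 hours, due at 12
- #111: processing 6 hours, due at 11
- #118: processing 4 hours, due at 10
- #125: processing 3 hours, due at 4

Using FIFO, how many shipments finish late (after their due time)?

3

FIFO (arrival order): #104 #111 #118 #125.
#104: 0→12, due 12, tardiness 0
#111: 12→18, due 11, tardiness 7
#118: 18→22, due 10, tardiness 12
#125: 22→25, due 4, tardiness 21
Late shipments: 3.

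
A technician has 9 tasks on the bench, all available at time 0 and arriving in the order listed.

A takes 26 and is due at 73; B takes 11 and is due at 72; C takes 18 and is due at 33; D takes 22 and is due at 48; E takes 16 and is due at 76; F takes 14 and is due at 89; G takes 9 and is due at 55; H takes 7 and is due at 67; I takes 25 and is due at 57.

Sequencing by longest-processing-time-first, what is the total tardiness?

373

LPT (decreasing processing time): A I D C E F B G H.
A: 0→26, due 73, tardiness 0
I: 26→51, due 57, tardiness 0
D: 51→73, due 48, tardiness 25
C: 73→91, due 33, tardiness 58
E: 91→107, due 76, tardiness 31
F: 107→121, due 89, tardiness 32
B: 121→132, due 72, tardiness 60
G: 132→141, due 55, tardiness 86
H: 141→148, due 67, tardiness 81
Sum = 0+0+25+58+31+32+60+86+81 = 373.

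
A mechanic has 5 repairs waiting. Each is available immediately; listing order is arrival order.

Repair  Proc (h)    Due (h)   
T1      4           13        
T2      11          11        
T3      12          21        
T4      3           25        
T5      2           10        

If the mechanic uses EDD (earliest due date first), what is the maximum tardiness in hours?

8

EDD (increasing due date): T5 T2 T1 T3 T4.
T5: 0→2, due 10, tardiness 0
T2: 2→13, due 11, tardiness 2
T1: 13→17, due 13, tardiness 4
T3: 17→29, due 21, tardiness 8
T4: 29→32, due 25, tardiness 7
Maximum = 8.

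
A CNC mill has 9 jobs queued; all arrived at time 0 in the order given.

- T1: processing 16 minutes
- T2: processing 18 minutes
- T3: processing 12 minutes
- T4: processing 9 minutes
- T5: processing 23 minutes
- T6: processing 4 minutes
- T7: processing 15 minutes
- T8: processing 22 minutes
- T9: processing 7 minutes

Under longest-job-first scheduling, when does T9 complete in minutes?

122

LPT (decreasing processing time): T5 T8 T2 T1 T7 T3 T4 T9 T6.
T5: 0→23
T8: 23→45
T2: 45→63
T1: 63→79
T7: 79→94
T3: 94→106
T4: 106→115
T9: 115→122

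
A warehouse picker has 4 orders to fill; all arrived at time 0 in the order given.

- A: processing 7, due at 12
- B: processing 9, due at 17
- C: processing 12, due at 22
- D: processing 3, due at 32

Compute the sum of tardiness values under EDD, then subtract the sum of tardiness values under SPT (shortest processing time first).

EDD (increasing due date): A B C D.
A: 0→7, due 12, tardiness 0
B: 7→16, due 17, tardiness 0
C: 16→28, due 22, tardiness 6
D: 28→31, due 32, tardiness 0
Sum = 0+0+6+0 = 6.
SPT (increasing processing time): D A B C.
D: 0→3, due 32, tardiness 0
A: 3→10, due 12, tardiness 0
B: 10→19, due 17, tardiness 2
C: 19→31, due 22, tardiness 9
Sum = 0+0+2+9 = 11.
Difference = 6 − 11 = -5.

-5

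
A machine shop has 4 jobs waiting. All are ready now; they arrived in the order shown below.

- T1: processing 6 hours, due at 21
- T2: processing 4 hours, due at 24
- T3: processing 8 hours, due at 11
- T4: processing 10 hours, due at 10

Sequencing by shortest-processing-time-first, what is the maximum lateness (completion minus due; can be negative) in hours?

SPT (increasing processing time): T2 T1 T3 T4.
T2: 0→4, due 24, lateness -20
T1: 4→10, due 21, lateness -11
T3: 10→18, due 11, lateness 7
T4: 18→28, due 10, lateness 18
Maximum = 18.

18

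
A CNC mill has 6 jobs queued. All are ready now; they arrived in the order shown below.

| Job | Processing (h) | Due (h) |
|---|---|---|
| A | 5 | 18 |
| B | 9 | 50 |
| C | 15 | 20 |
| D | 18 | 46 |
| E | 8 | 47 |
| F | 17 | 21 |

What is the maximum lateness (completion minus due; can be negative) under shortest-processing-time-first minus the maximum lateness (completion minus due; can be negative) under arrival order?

SPT (increasing processing time): A E B C F D.
A: 0→5, due 18, lateness -13
E: 5→13, due 47, lateness -34
B: 13→22, due 50, lateness -28
C: 22→37, due 20, lateness 17
F: 37→54, due 21, lateness 33
D: 54→72, due 46, lateness 26
Maximum = 33.
FIFO (arrival order): A B C D E F.
A: 0→5, due 18, lateness -13
B: 5→14, due 50, lateness -36
C: 14→29, due 20, lateness 9
D: 29→47, due 46, lateness 1
E: 47→55, due 47, lateness 8
F: 55→72, due 21, lateness 51
Maximum = 51.
Difference = 33 − 51 = -18.

-18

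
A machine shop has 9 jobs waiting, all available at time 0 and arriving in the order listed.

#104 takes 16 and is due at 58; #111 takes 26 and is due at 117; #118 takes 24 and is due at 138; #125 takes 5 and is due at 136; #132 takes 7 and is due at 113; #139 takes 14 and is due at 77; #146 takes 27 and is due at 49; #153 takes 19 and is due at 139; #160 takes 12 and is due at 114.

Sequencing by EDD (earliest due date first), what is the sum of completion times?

EDD (increasing due date): #146 #104 #139 #132 #160 #111 #125 #118 #153.
#146: 0→27
#104: 27→43
#139: 43→57
#132: 57→64
#160: 64→76
#111: 76→102
#125: 102→107
#118: 107→131
#153: 131→150
Sum = 27+43+57+64+76+102+107+131+150 = 757.

757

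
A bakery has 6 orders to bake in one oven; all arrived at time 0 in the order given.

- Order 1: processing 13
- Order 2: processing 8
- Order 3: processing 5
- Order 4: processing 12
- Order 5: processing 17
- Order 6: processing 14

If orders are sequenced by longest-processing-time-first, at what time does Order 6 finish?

LPT (decreasing processing time): Order 5 Order 6 Order 1 Order 4 Order 2 Order 3.
Order 5: 0→17
Order 6: 17→31

31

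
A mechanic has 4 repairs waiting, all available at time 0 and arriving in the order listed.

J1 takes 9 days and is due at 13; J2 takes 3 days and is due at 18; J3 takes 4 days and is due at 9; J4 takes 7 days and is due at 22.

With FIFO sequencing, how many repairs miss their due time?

FIFO (arrival order): J1 J2 J3 J4.
J1: 0→9, due 13, tardiness 0
J2: 9→12, due 18, tardiness 0
J3: 12→16, due 9, tardiness 7
J4: 16→23, due 22, tardiness 1
Late repairs: 2.

2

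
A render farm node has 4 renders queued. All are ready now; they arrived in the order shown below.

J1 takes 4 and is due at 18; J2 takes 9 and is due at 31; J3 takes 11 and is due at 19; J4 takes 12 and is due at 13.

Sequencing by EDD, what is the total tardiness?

13

EDD (increasing due date): J4 J1 J3 J2.
J4: 0→12, due 13, tardiness 0
J1: 12→16, due 18, tardiness 0
J3: 16→27, due 19, tardiness 8
J2: 27→36, due 31, tardiness 5
Sum = 0+0+8+5 = 13.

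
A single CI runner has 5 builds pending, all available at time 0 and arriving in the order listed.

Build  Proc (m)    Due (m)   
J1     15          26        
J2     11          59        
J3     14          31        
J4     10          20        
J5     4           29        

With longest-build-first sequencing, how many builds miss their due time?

2

LPT (decreasing processing time): J1 J3 J2 J4 J5.
J1: 0→15, due 26, tardiness 0
J3: 15→29, due 31, tardiness 0
J2: 29→40, due 59, tardiness 0
J4: 40→50, due 20, tardiness 30
J5: 50→54, due 29, tardiness 25
Late builds: 2.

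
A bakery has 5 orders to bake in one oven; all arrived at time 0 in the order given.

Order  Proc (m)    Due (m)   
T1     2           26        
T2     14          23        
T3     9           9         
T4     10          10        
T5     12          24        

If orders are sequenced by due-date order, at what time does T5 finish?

EDD (increasing due date): T3 T4 T2 T5 T1.
T3: 0→9
T4: 9→19
T2: 19→33
T5: 33→45

45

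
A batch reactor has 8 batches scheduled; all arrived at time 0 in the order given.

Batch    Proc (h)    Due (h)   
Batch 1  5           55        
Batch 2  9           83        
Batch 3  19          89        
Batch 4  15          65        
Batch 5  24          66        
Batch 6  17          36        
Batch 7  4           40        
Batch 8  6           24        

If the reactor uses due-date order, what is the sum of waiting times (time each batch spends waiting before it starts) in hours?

EDD (increasing due date): Batch 8 Batch 6 Batch 7 Batch 1 Batch 4 Batch 5 Batch 2 Batch 3.
Batch 8: waits 0, runs 0→6
Batch 6: waits 6, runs 6→23
Batch 7: waits 23, runs 23→27
Batch 1: waits 27, runs 27→32
Batch 4: waits 32, runs 32→47
Batch 5: waits 47, runs 47→71
Batch 2: waits 71, runs 71→80
Batch 3: waits 80, runs 80→99
Sum = 0+6+23+27+32+47+71+80 = 286.

286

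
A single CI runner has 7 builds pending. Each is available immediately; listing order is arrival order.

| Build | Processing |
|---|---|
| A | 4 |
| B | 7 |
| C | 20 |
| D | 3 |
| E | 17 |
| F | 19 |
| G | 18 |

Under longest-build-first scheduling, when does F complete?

LPT (decreasing processing time): C F G E B A D.
C: 0→20
F: 20→39

39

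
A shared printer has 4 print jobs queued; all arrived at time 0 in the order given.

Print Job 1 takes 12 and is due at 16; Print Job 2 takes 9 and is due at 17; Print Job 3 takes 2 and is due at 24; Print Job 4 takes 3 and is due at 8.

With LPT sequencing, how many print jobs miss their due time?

LPT (decreasing processing time): Print Job 1 Print Job 2 Print Job 4 Print Job 3.
Print Job 1: 0→12, due 16, tardiness 0
Print Job 2: 12→21, due 17, tardiness 4
Print Job 4: 21→24, due 8, tardiness 16
Print Job 3: 24→26, due 24, tardiness 2
Late print jobs: 3.

3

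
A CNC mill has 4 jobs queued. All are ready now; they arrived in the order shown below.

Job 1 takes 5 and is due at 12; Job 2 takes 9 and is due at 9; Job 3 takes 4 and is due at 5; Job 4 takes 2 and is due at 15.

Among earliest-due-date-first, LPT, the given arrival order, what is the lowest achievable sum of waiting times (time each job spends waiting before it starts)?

35

EDD (increasing due date): Job 3 Job 2 Job 1 Job 4.
Job 3: waits 0, runs 0→4
Job 2: waits 4, runs 4→13
Job 1: waits 13, runs 13→18
Job 4: waits 18, runs 18→20
Sum = 0+4+13+18 = 35.
LPT (decreasing processing time): Job 2 Job 1 Job 3 Job 4.
Job 2: waits 0, runs 0→9
Job 1: waits 9, runs 9→14
Job 3: waits 14, runs 14→18
Job 4: waits 18, runs 18→20
Sum = 0+9+14+18 = 41.
FIFO (arrival order): Job 1 Job 2 Job 3 Job 4.
Job 1: waits 0, runs 0→5
Job 2: waits 5, runs 5→14
Job 3: waits 14, runs 14→18
Job 4: waits 18, runs 18→20
Sum = 0+5+14+18 = 37.
EDD 35, LPT 41, FIFO 37 → minimum 35.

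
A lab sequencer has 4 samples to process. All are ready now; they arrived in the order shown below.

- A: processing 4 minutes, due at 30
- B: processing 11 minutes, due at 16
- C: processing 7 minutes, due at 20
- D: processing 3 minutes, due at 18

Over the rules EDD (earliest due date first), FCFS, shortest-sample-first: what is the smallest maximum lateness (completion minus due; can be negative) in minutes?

EDD (increasing due date): B D C A.
B: 0→11, due 16, lateness -5
D: 11→14, due 18, lateness -4
C: 14→21, due 20, lateness 1
A: 21→25, due 30, lateness -5
Maximum = 1.
FIFO (arrival order): A B C D.
A: 0→4, due 30, lateness -26
B: 4→15, due 16, lateness -1
C: 15→22, due 20, lateness 2
D: 22→25, due 18, lateness 7
Maximum = 7.
SPT (increasing processing time): D A C B.
D: 0→3, due 18, lateness -15
A: 3→7, due 30, lateness -23
C: 7→14, due 20, lateness -6
B: 14→25, due 16, lateness 9
Maximum = 9.
EDD 1, FIFO 7, SPT 9 → minimum 1.

1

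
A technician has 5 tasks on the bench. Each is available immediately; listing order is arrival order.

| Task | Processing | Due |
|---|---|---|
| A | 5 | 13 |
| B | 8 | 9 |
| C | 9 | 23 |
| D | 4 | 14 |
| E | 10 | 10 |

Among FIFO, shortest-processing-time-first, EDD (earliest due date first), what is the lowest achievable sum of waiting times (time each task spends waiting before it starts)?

FIFO (arrival order): A B C D E.
A: waits 0, runs 0→5
B: waits 5, runs 5→13
C: waits 13, runs 13→22
D: waits 22, runs 22→26
E: waits 26, runs 26→36
Sum = 0+5+13+22+26 = 66.
SPT (increasing processing time): D A B C E.
D: waits 0, runs 0→4
A: waits 4, runs 4→9
B: waits 9, runs 9→17
C: waits 17, runs 17→26
E: waits 26, runs 26→36
Sum = 0+4+9+17+26 = 56.
EDD (increasing due date): B E A D C.
B: waits 0, runs 0→8
E: waits 8, runs 8→18
A: waits 18, runs 18→23
D: waits 23, runs 23→27
C: waits 27, runs 27→36
Sum = 0+8+18+23+27 = 76.
FIFO 66, SPT 56, EDD 76 → minimum 56.

56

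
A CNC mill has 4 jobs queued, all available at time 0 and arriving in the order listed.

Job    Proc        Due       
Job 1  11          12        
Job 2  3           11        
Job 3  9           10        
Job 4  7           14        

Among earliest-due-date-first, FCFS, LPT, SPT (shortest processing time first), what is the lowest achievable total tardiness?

27

EDD (increasing due date): Job 3 Job 2 Job 1 Job 4.
Job 3: 0→9, due 10, tardiness 0
Job 2: 9→12, due 11, tardiness 1
Job 1: 12→23, due 12, tardiness 11
Job 4: 23→30, due 14, tardiness 16
Sum = 0+1+11+16 = 28.
FIFO (arrival order): Job 1 Job 2 Job 3 Job 4.
Job 1: 0→11, due 12, tardiness 0
Job 2: 11→14, due 11, tardiness 3
Job 3: 14→23, due 10, tardiness 13
Job 4: 23→30, due 14, tardiness 16
Sum = 0+3+13+16 = 32.
LPT (decreasing processing time): Job 1 Job 3 Job 4 Job 2.
Job 1: 0→11, due 12, tardiness 0
Job 3: 11→20, due 10, tardiness 10
Job 4: 20→27, due 14, tardiness 13
Job 2: 27→30, due 11, tardiness 19
Sum = 0+10+13+19 = 42.
SPT (increasing processing time): Job 2 Job 4 Job 3 Job 1.
Job 2: 0→3, due 11, tardiness 0
Job 4: 3→10, due 14, tardiness 0
Job 3: 10→19, due 10, tardiness 9
Job 1: 19→30, due 12, tardiness 18
Sum = 0+0+9+18 = 27.
EDD 28, FIFO 32, LPT 42, SPT 27 → minimum 27.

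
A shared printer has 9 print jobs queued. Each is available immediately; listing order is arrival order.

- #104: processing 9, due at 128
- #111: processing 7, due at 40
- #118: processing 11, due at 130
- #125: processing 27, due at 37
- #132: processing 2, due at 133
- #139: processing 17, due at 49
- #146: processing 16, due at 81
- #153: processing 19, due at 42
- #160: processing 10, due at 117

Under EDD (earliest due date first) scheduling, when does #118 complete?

EDD (increasing due date): #125 #111 #153 #139 #146 #160 #104 #118 #132.
#125: 0→27
#111: 27→34
#153: 34→53
#139: 53→70
#146: 70→86
#160: 86→96
#104: 96→105
#118: 105→116

116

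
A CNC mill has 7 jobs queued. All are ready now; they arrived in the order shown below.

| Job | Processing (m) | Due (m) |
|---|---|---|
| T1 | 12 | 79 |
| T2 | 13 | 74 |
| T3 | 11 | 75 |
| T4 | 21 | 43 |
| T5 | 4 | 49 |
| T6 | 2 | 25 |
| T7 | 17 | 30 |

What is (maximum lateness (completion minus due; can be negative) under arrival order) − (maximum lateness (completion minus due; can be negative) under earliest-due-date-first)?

FIFO (arrival order): T1 T2 T3 T4 T5 T6 T7.
T1: 0→12, due 79, lateness -67
T2: 12→25, due 74, lateness -49
T3: 25→36, due 75, lateness -39
T4: 36→57, due 43, lateness 14
T5: 57→61, due 49, lateness 12
T6: 61→63, due 25, lateness 38
T7: 63→80, due 30, lateness 50
Maximum = 50.
EDD (increasing due date): T6 T7 T4 T5 T2 T3 T1.
T6: 0→2, due 25, lateness -23
T7: 2→19, due 30, lateness -11
T4: 19→40, due 43, lateness -3
T5: 40→44, due 49, lateness -5
T2: 44→57, due 74, lateness -17
T3: 57→68, due 75, lateness -7
T1: 68→80, due 79, lateness 1
Maximum = 1.
Difference = 50 − 1 = 49.

49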